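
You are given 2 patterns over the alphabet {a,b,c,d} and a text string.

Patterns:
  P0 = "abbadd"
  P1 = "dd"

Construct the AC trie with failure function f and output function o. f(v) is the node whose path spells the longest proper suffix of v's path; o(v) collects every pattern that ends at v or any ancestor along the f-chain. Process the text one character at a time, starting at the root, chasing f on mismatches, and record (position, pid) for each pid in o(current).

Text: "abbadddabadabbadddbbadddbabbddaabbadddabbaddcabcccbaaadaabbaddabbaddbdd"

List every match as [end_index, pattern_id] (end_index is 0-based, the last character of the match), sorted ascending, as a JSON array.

Build automaton:
Trie nodes:
  n0 'ε': a→1 d→7
  n1 'a': b→2
  n2 'ab': b→3
  n3 'abb': a→4
  n4 'abba': d→5
  n5 'abbad': d→6
  n6 'abbadd': ·  ←P0
  n7 'd': d→8
  n8 'dd': ·  ←P1

BFS fail/out derivation:
  n1('a'): parent n0 fail=0; on 'a' 0 → fail=0;  out ∅∪∅=∅
  n7('d'): parent n0 fail=0; on 'd' 0 → fail=0;  out ∅∪∅=∅
  n2('ab'): parent n1 fail=0; on 'b' 0 → fail=0;  out ∅∪∅=∅
  n8('dd'): parent n7 fail=0; on 'd' 0 → fail=7;  out {1}∪∅={1}
  n3('abb'): parent n2 fail=0; on 'b' 0 → fail=0;  out ∅∪∅=∅
  n4('abba'): parent n3 fail=0; on 'a' 0 → fail=1;  out ∅∪∅=∅
  n5('abbad'): parent n4 fail=1; on 'd' 1→0 → fail=7;  out ∅∪∅=∅
  n6('abbadd'): parent n5 fail=7; on 'd' 7 → fail=8;  out {0}∪{1}={0,1}

Run:
i=0 'a': node 0→1
i=1 'b': node 1→2
i=2 'b': node 2→3
i=3 'a': node 3→4
i=4 'd': node 4→5
i=5 'd': node 5→6  ** P0@[0:5],P1@[4:5]
i=6 'd': node 6→8 ·f  ** P1@[5:6]
i=7 'a': node 8→1 ·f
i=8 'b': node 1→2
i=9 'a': node 2→1 ·f
i=10 'd': node 1→7 ·f
i=11 'a': node 7→1 ·f
i=12 'b': node 1→2
i=13 'b': node 2→3
i=14 'a': node 3→4
i=15 'd': node 4→5
i=16 'd': node 5→6  ** P0@[11:16],P1@[15:16]
i=17 'd': node 6→8 ·f  ** P1@[16:17]
i=18 'b': node 8→0 ·f
i=19 'b': node 0→0
i=20 'a': node 0→1
i=21 'd': node 1→7 ·f
i=22 'd': node 7→8  ** P1@[21:22]
i=23 'd': node 8→8 ·f  ** P1@[22:23]
i=24 'b': node 8→0 ·f
i=25 'a': node 0→1
i=26 'b': node 1→2
i=27 'b': node 2→3
i=28 'd': node 3→7 ·f
i=29 'd': node 7→8  ** P1@[28:29]
i=30 'a': node 8→1 ·f
i=31 'a': node 1→1 ·f
i=32 'b': node 1→2
i=33 'b': node 2→3
i=34 'a': node 3→4
i=35 'd': node 4→5
i=36 'd': node 5→6  ** P0@[31:36],P1@[35:36]
i=37 'd': node 6→8 ·f  ** P1@[36:37]
i=38 'a': node 8→1 ·f
i=39 'b': node 1→2
i=40 'b': node 2→3
i=41 'a': node 3→4
i=42 'd': node 4→5
i=43 'd': node 5→6  ** P0@[38:43],P1@[42:43]
i=44 'c': node 6→0 ·f
i=45 'a': node 0→1
i=46 'b': node 1→2
i=47 'c': node 2→0 ·f
i=48 'c': node 0→0
i=49 'c': node 0→0
i=50 'b': node 0→0
i=51 'a': node 0→1
i=52 'a': node 1→1 ·f
i=53 'a': node 1→1 ·f
i=54 'd': node 1→7 ·f
i=55 'a': node 7→1 ·f
i=56 'a': node 1→1 ·f
i=57 'b': node 1→2
i=58 'b': node 2→3
i=59 'a': node 3→4
i=60 'd': node 4→5
i=61 'd': node 5→6  ** P0@[56:61],P1@[60:61]
i=62 'a': node 6→1 ·f
i=63 'b': node 1→2
i=64 'b': node 2→3
i=65 'a': node 3→4
i=66 'd': node 4→5
i=67 'd': node 5→6  ** P0@[62:67],P1@[66:67]
i=68 'b': node 6→0 ·f
i=69 'd': node 0→7
i=70 'd': node 7→8  ** P1@[69:70]

Matches: [[5,0],[5,1],[6,1],[16,0],[16,1],[17,1],[22,1],[23,1],[29,1],[36,0],[36,1],[37,1],[43,0],[43,1],[61,0],[61,1],[67,0],[67,1],[70,1]]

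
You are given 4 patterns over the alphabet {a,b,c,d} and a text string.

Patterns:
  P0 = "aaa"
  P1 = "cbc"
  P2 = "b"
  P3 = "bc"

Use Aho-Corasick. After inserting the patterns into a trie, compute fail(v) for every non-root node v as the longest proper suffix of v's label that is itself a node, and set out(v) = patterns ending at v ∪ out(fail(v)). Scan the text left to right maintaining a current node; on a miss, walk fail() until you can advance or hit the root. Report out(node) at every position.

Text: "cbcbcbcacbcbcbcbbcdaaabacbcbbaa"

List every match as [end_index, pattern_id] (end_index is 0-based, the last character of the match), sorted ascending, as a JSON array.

Construct AC machine:
Trie nodes:
  0='ε' goto a→1 b→7 c→4
  1='a' goto a→2
  2='aa' goto a→3
  3='aaa' goto ·  ←P0
  4='c' goto b→5
  5='cb' goto c→6
  6='cbc' goto ·  ←P1
  7='b' goto c→8  ←P2
  8='bc' goto ·  ←P3

BFS fail/out derivation:
  n1('a'): parent n0 fail=0; on 'a' 0 → fail=0;  out ∅∪∅=∅
  n4('c'): parent n0 fail=0; on 'c' 0 → fail=0;  out ∅∪∅=∅
  n7('b'): parent n0 fail=0; on 'b' 0 → fail=0;  out {2}∪∅={2}
  n2('aa'): parent n1 fail=0; on 'a' 0 → fail=1;  out ∅∪∅=∅
  n5('cb'): parent n4 fail=0; on 'b' 0 → fail=7;  out ∅∪{2}={2}
  n8('bc'): parent n7 fail=0; on 'c' 0 → fail=4;  out {3}∪∅={3}
  n3('aaa'): parent n2 fail=1; on 'a' 1 → fail=2;  out {0}∪∅={0}
  n6('cbc'): parent n5 fail=7; on 'c' 7 → fail=8;  out {1}∪{3}={1,3}

Run:
[0] read 'c'  n0⇒n4
[1] read 'b'  n4⇒n5  → match P2@[1:1]
[2] read 'c'  n5⇒n6  → match P1@[0:2],P3@[1:2]
[3] read 'b'  n6⇒n5 ·f  → match P2@[3:3]
[4] read 'c'  n5⇒n6  → match P1@[2:4],P3@[3:4]
[5] read 'b'  n6⇒n5 ·f  → match P2@[5:5]
[6] read 'c'  n5⇒n6  → match P1@[4:6],P3@[5:6]
[7] read 'a'  n6⇒n1 ·f
[8] read 'c'  n1⇒n4 ·f
[9] read 'b'  n4⇒n5  → match P2@[9:9]
[10] read 'c'  n5⇒n6  → match P1@[8:10],P3@[9:10]
[11] read 'b'  n6⇒n5 ·f  → match P2@[11:11]
[12] read 'c'  n5⇒n6  → match P1@[10:12],P3@[11:12]
[13] read 'b'  n6⇒n5 ·f  → match P2@[13:13]
[14] read 'c'  n5⇒n6  → match P1@[12:14],P3@[13:14]
[15] read 'b'  n6⇒n5 ·f  → match P2@[15:15]
[16] read 'b'  n5⇒n7 ·f  → match P2@[16:16]
[17] read 'c'  n7⇒n8  → match P3@[16:17]
[18] read 'd'  n8⇒n0 ·f
[19] read 'a'  n0⇒n1
[20] read 'a'  n1⇒n2
[21] read 'a'  n2⇒n3  → match P0@[19:21]
[22] read 'b'  n3⇒n7 ·f  → match P2@[22:22]
[23] read 'a'  n7⇒n1 ·f
[24] read 'c'  n1⇒n4 ·f
[25] read 'b'  n4⇒n5  → match P2@[25:25]
[26] read 'c'  n5⇒n6  → match P1@[24:26],P3@[25:26]
[27] read 'b'  n6⇒n5 ·f  → match P2@[27:27]
[28] read 'b'  n5⇒n7 ·f  → match P2@[28:28]
[29] read 'a'  n7⇒n1 ·f
[30] read 'a'  n1⇒n2

Result: [[1,2],[2,1],[2,3],[3,2],[4,1],[4,3],[5,2],[6,1],[6,3],[9,2],[10,1],[10,3],[11,2],[12,1],[12,3],[13,2],[14,1],[14,3],[15,2],[16,2],[17,3],[21,0],[22,2],[25,2],[26,1],[26,3],[27,2],[28,2]]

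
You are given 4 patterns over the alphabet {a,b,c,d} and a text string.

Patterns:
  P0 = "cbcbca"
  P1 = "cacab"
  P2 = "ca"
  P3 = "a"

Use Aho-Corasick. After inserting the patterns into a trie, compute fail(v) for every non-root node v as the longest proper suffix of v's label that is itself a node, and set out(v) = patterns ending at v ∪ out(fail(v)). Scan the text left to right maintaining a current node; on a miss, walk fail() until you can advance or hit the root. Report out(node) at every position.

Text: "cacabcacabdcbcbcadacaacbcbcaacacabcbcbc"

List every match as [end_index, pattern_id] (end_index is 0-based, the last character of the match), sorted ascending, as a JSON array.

Build automaton:
Trie (insert patterns):
  0='ε' goto a→11 c→1
  1='c' goto a→7 b→2
  2='cb' goto c→3
  3='cbc' goto b→4
  4='cbcb' goto c→5
  5='cbcbc' goto a→6
  6='cbcbca' goto ·  [P0 ends]
  7='ca' goto c→8  [P2 ends]
  8='cac' goto a→9
  9='caca' goto b→10
  10='cacab' goto ·  [P1 ends]
  11='a' goto ·  [P3 ends]

BFS fail/out derivation:
  n1('c'): parent n0 fail=0; on 'c' 0 → fail=0;  out ∅∪∅=∅
  n11('a'): parent n0 fail=0; on 'a' 0 → fail=0;  out {3}∪∅={3}
  n2('cb'): parent n1 fail=0; on 'b' 0 → fail=0;  out ∅∪∅=∅
  n7('ca'): parent n1 fail=0; on 'a' 0 → fail=11;  out {2}∪{3}={2,3}
  n3('cbc'): parent n2 fail=0; on 'c' 0 → fail=1;  out ∅∪∅=∅
  n8('cac'): parent n7 fail=11; on 'c' 11→0 → fail=1;  out ∅∪∅=∅
  n4('cbcb'): parent n3 fail=1; on 'b' 1 → fail=2;  out ∅∪∅=∅
  n9('caca'): parent n8 fail=1; on 'a' 1 → fail=7;  out ∅∪{2,3}={2,3}
  n5('cbcbc'): parent n4 fail=2; on 'c' 2 → fail=3;  out ∅∪∅=∅
  n10('cacab'): parent n9 fail=7; on 'b' 7→11→0 → fail=0;  out {1}∪∅={1}
  n6('cbcbca'): parent n5 fail=3; on 'a' 3→1 → fail=7;  out {0}∪{2,3}={0,2,3}

Scan:
i=0 'c': node 0→1
i=1 'a': node 1→7  emit P2@[0:1],P3@[1:1]
i=2 'c': node 7→8
i=3 'a': node 8→9  emit P2@[2:3],P3@[3:3]
i=4 'b': node 9→10  emit P1@[0:4]
i=5 'c': node 10→1 ·f
i=6 'a': node 1→7  emit P2@[5:6],P3@[6:6]
i=7 'c': node 7→8
i=8 'a': node 8→9  emit P2@[7:8],P3@[8:8]
i=9 'b': node 9→10  emit P1@[5:9]
i=10 'd': node 10→0 ·f
i=11 'c': node 0→1
i=12 'b': node 1→2
i=13 'c': node 2→3
i=14 'b': node 3→4
i=15 'c': node 4→5
i=16 'a': node 5→6  emit P0@[11:16],P2@[15:16],P3@[16:16]
i=17 'd': node 6→0 ·f
i=18 'a': node 0→11  emit P3@[18:18]
i=19 'c': node 11→1 ·f
i=20 'a': node 1→7  emit P2@[19:20],P3@[20:20]
i=21 'a': node 7→11 ·f  emit P3@[21:21]
i=22 'c': node 11→1 ·f
i=23 'b': node 1→2
i=24 'c': node 2→3
i=25 'b': node 3→4
i=26 'c': node 4→5
i=27 'a': node 5→6  emit P0@[22:27],P2@[26:27],P3@[27:27]
i=28 'a': node 6→11 ·f  emit P3@[28:28]
i=29 'c': node 11→1 ·f
i=30 'a': node 1→7  emit P2@[29:30],P3@[30:30]
i=31 'c': node 7→8
i=32 'a': node 8→9  emit P2@[31:32],P3@[32:32]
i=33 'b': node 9→10  emit P1@[29:33]
i=34 'c': node 10→1 ·f
i=35 'b': node 1→2
i=36 'c': node 2→3
i=37 'b': node 3→4
i=38 'c': node 4→5

Matches: [[1,2],[1,3],[3,2],[3,3],[4,1],[6,2],[6,3],[8,2],[8,3],[9,1],[16,0],[16,2],[16,3],[18,3],[20,2],[20,3],[21,3],[27,0],[27,2],[27,3],[28,3],[30,2],[30,3],[32,2],[32,3],[33,1]]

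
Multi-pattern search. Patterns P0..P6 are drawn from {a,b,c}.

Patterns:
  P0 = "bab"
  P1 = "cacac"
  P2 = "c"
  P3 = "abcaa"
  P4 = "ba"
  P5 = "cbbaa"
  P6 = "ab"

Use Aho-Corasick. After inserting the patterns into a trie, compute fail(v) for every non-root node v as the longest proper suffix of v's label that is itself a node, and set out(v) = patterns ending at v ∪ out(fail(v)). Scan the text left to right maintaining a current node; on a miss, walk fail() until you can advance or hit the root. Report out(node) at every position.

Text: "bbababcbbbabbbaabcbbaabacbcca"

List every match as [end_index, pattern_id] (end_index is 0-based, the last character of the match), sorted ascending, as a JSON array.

Construct AC machine:
Trie nodes:
  n0 'ε': a→9 b→1 c→4
  n1 'b': a→2
  n2 'ba': b→3  [P4 ends]
  n3 'bab': ·  [P0 ends]
  n4 'c': a→5 b→14  [P2 ends]
  n5 'ca': c→6
  n6 'cac': a→7
  n7 'caca': c→8
  n8 'cacac': ·  [P1 ends]
  n9 'a': b→10
  n10 'ab': c→11  [P6 ends]
  n11 'abc': a→12
  n12 'abca': a→13
  n13 'abcaa': ·  [P3 ends]
  n14 'cb': b→15
  n15 'cbb': a→16
  n16 'cbba': a→17
  n17 'cbbaa': ·  [P5 ends]

BFS fail/out derivation:
  n1('b'): parent n0 fail=0; on 'b' 0 → fail=0;  out ∅∪∅=∅
  n4('c'): parent n0 fail=0; on 'c' 0 → fail=0;  out {2}∪∅={2}
  n9('a'): parent n0 fail=0; on 'a' 0 → fail=0;  out ∅∪∅=∅
  n2('ba'): parent n1 fail=0; on 'a' 0 → fail=9;  out {4}∪∅={4}
  n5('ca'): parent n4 fail=0; on 'a' 0 → fail=9;  out ∅∪∅=∅
  n10('ab'): parent n9 fail=0; on 'b' 0 → fail=1;  out {6}∪∅={6}
  n14('cb'): parent n4 fail=0; on 'b' 0 → fail=1;  out ∅∪∅=∅
  n3('bab'): parent n2 fail=9; on 'b' 9 → fail=10;  out {0}∪{6}={0,6}
  n6('cac'): parent n5 fail=9; on 'c' 9→0 → fail=4;  out ∅∪{2}={2}
  n11('abc'): parent n10 fail=1; on 'c' 1→0 → fail=4;  out ∅∪{2}={2}
  n15('cbb'): parent n14 fail=1; on 'b' 1→0 → fail=1;  out ∅∪∅=∅
  n7('caca'): parent n6 fail=4; on 'a' 4 → fail=5;  out ∅∪∅=∅
  n12('abca'): parent n11 fail=4; on 'a' 4 → fail=5;  out ∅∪∅=∅
  n16('cbba'): parent n15 fail=1; on 'a' 1 → fail=2;  out ∅∪{4}={4}
  n8('cacac'): parent n7 fail=5; on 'c' 5 → fail=6;  out {1}∪{2}={1,2}
  n13('abcaa'): parent n12 fail=5; on 'a' 5→9→0 → fail=9;  out {3}∪∅={3}
  n17('cbbaa'): parent n16 fail=2; on 'a' 2→9→0 → fail=9;  out {5}∪∅={5}

Text stream:
[0] read 'b'  n0⇒n1
[1] read 'b'  n1⇒n1 (fail-walked)
[2] read 'a'  n1⇒n2  emit P4@[1:2]
[3] read 'b'  n2⇒n3  emit P0@[1:3],P6@[2:3]
[4] read 'a'  n3⇒n2 (fail-walked)  emit P4@[3:4]
[5] read 'b'  n2⇒n3  emit P0@[3:5],P6@[4:5]
[6] read 'c'  n3⇒n11 (fail-walked)  emit P2@[6:6]
[7] read 'b'  n11⇒n14 (fail-walked)
[8] read 'b'  n14⇒n15
[9] read 'b'  n15⇒n1 (fail-walked)
[10] read 'a'  n1⇒n2  emit P4@[9:10]
[11] read 'b'  n2⇒n3  emit P0@[9:11],P6@[10:11]
[12] read 'b'  n3⇒n1 (fail-walked)
[13] read 'b'  n1⇒n1 (fail-walked)
[14] read 'a'  n1⇒n2  emit P4@[13:14]
[15] read 'a'  n2⇒n9 (fail-walked)
[16] read 'b'  n9⇒n10  emit P6@[15:16]
[17] read 'c'  n10⇒n11  emit P2@[17:17]
[18] read 'b'  n11⇒n14 (fail-walked)
[19] read 'b'  n14⇒n15
[20] read 'a'  n15⇒n16  emit P4@[19:20]
[21] read 'a'  n16⇒n17  emit P5@[17:21]
[22] read 'b'  n17⇒n10 (fail-walked)  emit P6@[21:22]
[23] read 'a'  n10⇒n2 (fail-walked)  emit P4@[22:23]
[24] read 'c'  n2⇒n4 (fail-walked)  emit P2@[24:24]
[25] read 'b'  n4⇒n14
[26] read 'c'  n14⇒n4 (fail-walked)  emit P2@[26:26]
[27] read 'c'  n4⇒n4 (fail-walked)  emit P2@[27:27]
[28] read 'a'  n4⇒n5

All matches (sorted): [[2,4],[3,0],[3,6],[4,4],[5,0],[5,6],[6,2],[10,4],[11,0],[11,6],[14,4],[16,6],[17,2],[20,4],[21,5],[22,6],[23,4],[24,2],[26,2],[27,2]]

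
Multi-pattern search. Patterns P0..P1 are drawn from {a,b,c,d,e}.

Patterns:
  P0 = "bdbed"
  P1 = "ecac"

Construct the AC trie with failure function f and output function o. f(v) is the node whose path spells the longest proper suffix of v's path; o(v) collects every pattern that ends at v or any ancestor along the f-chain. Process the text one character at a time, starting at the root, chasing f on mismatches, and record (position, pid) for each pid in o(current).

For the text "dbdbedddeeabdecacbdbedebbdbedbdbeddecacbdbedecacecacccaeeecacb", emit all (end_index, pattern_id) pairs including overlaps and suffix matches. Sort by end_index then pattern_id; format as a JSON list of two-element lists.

Build:
Trie (insert patterns):
  0='ε' goto b→1 e→6
  1='b' goto d→2
  2='bd' goto b→3
  3='bdb' goto e→4
  4='bdbe' goto d→5
  5='bdbed' goto ·  [P0 ends]
  6='e' goto c→7
  7='ec' goto a→8
  8='eca' goto c→9
  9='ecac' goto ·  [P1 ends]

BFS fail/out derivation:
  n1('b'): parent n0 fail=0; on 'b' 0 → fail=0;  out ∅∪∅=∅
  n6('e'): parent n0 fail=0; on 'e' 0 → fail=0;  out ∅∪∅=∅
  n2('bd'): parent n1 fail=0; on 'd' 0 → fail=0;  out ∅∪∅=∅
  n7('ec'): parent n6 fail=0; on 'c' 0 → fail=0;  out ∅∪∅=∅
  n3('bdb'): parent n2 fail=0; on 'b' 0 → fail=1;  out ∅∪∅=∅
  n8('eca'): parent n7 fail=0; on 'a' 0 → fail=0;  out ∅∪∅=∅
  n4('bdbe'): parent n3 fail=1; on 'e' 1→0 → fail=6;  out ∅∪∅=∅
  n9('ecac'): parent n8 fail=0; on 'c' 0 → fail=0;  out {1}∪∅={1}
  n5('bdbed'): parent n4 fail=6; on 'd' 6→0 → fail=0;  out {0}∪∅={0}

Scan:
[0] read 'd'  n0⇒n0
[1] read 'b'  n0⇒n1
[2] read 'd'  n1⇒n2
[3] read 'b'  n2⇒n3
[4] read 'e'  n3⇒n4
[5] read 'd'  n4⇒n5  emit P0@[1:5]
[6] read 'd'  n5⇒n0 (fail-walked)
[7] read 'd'  n0⇒n0
[8] read 'e'  n0⇒n6
[9] read 'e'  n6⇒n6 (fail-walked)
[10] read 'a'  n6⇒n0 (fail-walked)
[11] read 'b'  n0⇒n1
[12] read 'd'  n1⇒n2
[13] read 'e'  n2⇒n6 (fail-walked)
[14] read 'c'  n6⇒n7
[15] read 'a'  n7⇒n8
[16] read 'c'  n8⇒n9  emit P1@[13:16]
[17] read 'b'  n9⇒n1 (fail-walked)
[18] read 'd'  n1⇒n2
[19] read 'b'  n2⇒n3
[20] read 'e'  n3⇒n4
[21] read 'd'  n4⇒n5  emit P0@[17:21]
[22] read 'e'  n5⇒n6 (fail-walked)
[23] read 'b'  n6⇒n1 (fail-walked)
[24] read 'b'  n1⇒n1 (fail-walked)
[25] read 'd'  n1⇒n2
[26] read 'b'  n2⇒n3
[27] read 'e'  n3⇒n4
[28] read 'd'  n4⇒n5  emit P0@[24:28]
[29] read 'b'  n5⇒n1 (fail-walked)
[30] read 'd'  n1⇒n2
[31] read 'b'  n2⇒n3
[32] read 'e'  n3⇒n4
[33] read 'd'  n4⇒n5  emit P0@[29:33]
[34] read 'd'  n5⇒n0 (fail-walked)
[35] read 'e'  n0⇒n6
[36] read 'c'  n6⇒n7
[37] read 'a'  n7⇒n8
[38] read 'c'  n8⇒n9  emit P1@[35:38]
[39] read 'b'  n9⇒n1 (fail-walked)
[40] read 'd'  n1⇒n2
[41] read 'b'  n2⇒n3
[42] read 'e'  n3⇒n4
[43] read 'd'  n4⇒n5  emit P0@[39:43]
[44] read 'e'  n5⇒n6 (fail-walked)
[45] read 'c'  n6⇒n7
[46] read 'a'  n7⇒n8
[47] read 'c'  n8⇒n9  emit P1@[44:47]
[48] read 'e'  n9⇒n6 (fail-walked)
[49] read 'c'  n6⇒n7
[50] read 'a'  n7⇒n8
[51] read 'c'  n8⇒n9  emit P1@[48:51]
[52] read 'c'  n9⇒n0 (fail-walked)
[53] read 'c'  n0⇒n0
[54] read 'a'  n0⇒n0
[55] read 'e'  n0⇒n6
[56] read 'e'  n6⇒n6 (fail-walked)
[57] read 'e'  n6⇒n6 (fail-walked)
[58] read 'c'  n6⇒n7
[59] read 'a'  n7⇒n8
[60] read 'c'  n8⇒n9  emit P1@[57:60]
[61] read 'b'  n9⇒n1 (fail-walked)

Result: [[5,0],[16,1],[21,0],[28,0],[33,0],[38,1],[43,0],[47,1],[51,1],[60,1]]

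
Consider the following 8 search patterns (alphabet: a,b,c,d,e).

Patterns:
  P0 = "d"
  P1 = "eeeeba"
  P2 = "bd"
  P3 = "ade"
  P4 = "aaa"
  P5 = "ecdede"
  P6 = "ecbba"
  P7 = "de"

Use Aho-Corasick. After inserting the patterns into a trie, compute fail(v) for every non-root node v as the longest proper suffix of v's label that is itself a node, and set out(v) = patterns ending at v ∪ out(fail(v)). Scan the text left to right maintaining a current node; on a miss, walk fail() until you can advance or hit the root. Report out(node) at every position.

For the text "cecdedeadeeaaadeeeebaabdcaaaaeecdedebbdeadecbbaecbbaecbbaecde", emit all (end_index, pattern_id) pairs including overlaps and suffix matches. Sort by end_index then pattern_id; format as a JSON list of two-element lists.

Build:
Trie nodes:
  n0 'ε': a→10 b→8 d→1 e→2
  n1 'd': e→23  ←P0
  n2 'e': c→15 e→3
  n3 'ee': e→4
  n4 'eee': e→5
  n5 'eeee': b→6
  n6 'eeeeb': a→7
  n7 'eeeeba': ·  ←P1
  n8 'b': d→9
  n9 'bd': ·  ←P2
  n10 'a': a→13 d→11
  n11 'ad': e→12
  n12 'ade': ·  ←P3
  n13 'aa': a→14
  n14 'aaa': ·  ←P4
  n15 'ec': b→20 d→16
  n16 'ecd': e→17
  n17 'ecde': d→18
  n18 'ecded': e→19
  n19 'ecdede': ·  ←P5
  n20 'ecb': b→21
  n21 'ecbb': a→22
  n22 'ecbba': ·  ←P6
  n23 'de': ·  ←P7

Failure links (BFS by depth):
  n1('d'): parent n0 fail=0; on 'd' 0 → fail=0;  out {0}∪∅={0}
  n2('e'): parent n0 fail=0; on 'e' 0 → fail=0;  out ∅∪∅=∅
  n8('b'): parent n0 fail=0; on 'b' 0 → fail=0;  out ∅∪∅=∅
  n10('a'): parent n0 fail=0; on 'a' 0 → fail=0;  out ∅∪∅=∅
  n3('ee'): parent n2 fail=0; on 'e' 0 → fail=2;  out ∅∪∅=∅
  n9('bd'): parent n8 fail=0; on 'd' 0 → fail=1;  out {2}∪{0}={0,2}
  n11('ad'): parent n10 fail=0; on 'd' 0 → fail=1;  out ∅∪{0}={0}
  n13('aa'): parent n10 fail=0; on 'a' 0 → fail=10;  out ∅∪∅=∅
  n15('ec'): parent n2 fail=0; on 'c' 0 → fail=0;  out ∅∪∅=∅
  n23('de'): parent n1 fail=0; on 'e' 0 → fail=2;  out {7}∪∅={7}
  n4('eee'): parent n3 fail=2; on 'e' 2 → fail=3;  out ∅∪∅=∅
  n12('ade'): parent n11 fail=1; on 'e' 1 → fail=23;  out {3}∪{7}={3,7}
  n14('aaa'): parent n13 fail=10; on 'a' 10 → fail=13;  out {4}∪∅={4}
  n16('ecd'): parent n15 fail=0; on 'd' 0 → fail=1;  out ∅∪{0}={0}
  n20('ecb'): parent n15 fail=0; on 'b' 0 → fail=8;  out ∅∪∅=∅
  n5('eeee'): parent n4 fail=3; on 'e' 3 → fail=4;  out ∅∪∅=∅
  n17('ecde'): parent n16 fail=1; on 'e' 1 → fail=23;  out ∅∪{7}={7}
  n21('ecbb'): parent n20 fail=8; on 'b' 8→0 → fail=8;  out ∅∪∅=∅
  n6('eeeeb'): parent n5 fail=4; on 'b' 4→3→2→0 → fail=8;  out ∅∪∅=∅
  n18('ecded'): parent n17 fail=23; on 'd' 23→2→0 → fail=1;  out ∅∪{0}={0}
  n22('ecbba'): parent n21 fail=8; on 'a' 8→0 → fail=10;  out {6}∪∅={6}
  n7('eeeeba'): parent n6 fail=8; on 'a' 8→0 → fail=10;  out {1}∪∅={1}
  n19('ecdede'): parent n18 fail=1; on 'e' 1 → fail=23;  out {5}∪{7}={5,7}

Text stream:
i=0 'c': node 0→0
i=1 'e': node 0→2
i=2 'c': node 2→15
i=3 'd': node 15→16  ** P0@[3:3]
i=4 'e': node 16→17  ** P7@[3:4]
i=5 'd': node 17→18  ** P0@[5:5]
i=6 'e': node 18→19  ** P5@[1:6],P7@[5:6]
i=7 'a': node 19→10 ·f
i=8 'd': node 10→11  ** P0@[8:8]
i=9 'e': node 11→12  ** P3@[7:9],P7@[8:9]
i=10 'e': node 12→3 ·f
i=11 'a': node 3→10 ·f
i=12 'a': node 10→13
i=13 'a': node 13→14  ** P4@[11:13]
i=14 'd': node 14→11 ·f  ** P0@[14:14]
i=15 'e': node 11→12  ** P3@[13:15],P7@[14:15]
i=16 'e': node 12→3 ·f
i=17 'e': node 3→4
i=18 'e': node 4→5
i=19 'b': node 5→6
i=20 'a': node 6→7  ** P1@[15:20]
i=21 'a': node 7→13 ·f
i=22 'b': node 13→8 ·f
i=23 'd': node 8→9  ** P0@[23:23],P2@[22:23]
i=24 'c': node 9→0 ·f
i=25 'a': node 0→10
i=26 'a': node 10→13
i=27 'a': node 13→14  ** P4@[25:27]
i=28 'a': node 14→14 ·f  ** P4@[26:28]
i=29 'e': node 14→2 ·f
i=30 'e': node 2→3
i=31 'c': node 3→15 ·f
i=32 'd': node 15→16  ** P0@[32:32]
i=33 'e': node 16→17  ** P7@[32:33]
i=34 'd': node 17→18  ** P0@[34:34]
i=35 'e': node 18→19  ** P5@[30:35],P7@[34:35]
i=36 'b': node 19→8 ·f
i=37 'b': node 8→8 ·f
i=38 'd': node 8→9  ** P0@[38:38],P2@[37:38]
i=39 'e': node 9→23 ·f  ** P7@[38:39]
i=40 'a': node 23→10 ·f
i=41 'd': node 10→11  ** P0@[41:41]
i=42 'e': node 11→12  ** P3@[40:42],P7@[41:42]
i=43 'c': node 12→15 ·f
i=44 'b': node 15→20
i=45 'b': node 20→21
i=46 'a': node 21→22  ** P6@[42:46]
i=47 'e': node 22→2 ·f
i=48 'c': node 2→15
i=49 'b': node 15→20
i=50 'b': node 20→21
i=51 'a': node 21→22  ** P6@[47:51]
i=52 'e': node 22→2 ·f
i=53 'c': node 2→15
i=54 'b': node 15→20
i=55 'b': node 20→21
i=56 'a': node 21→22  ** P6@[52:56]
i=57 'e': node 22→2 ·f
i=58 'c': node 2→15
i=59 'd': node 15→16  ** P0@[59:59]
i=60 'e': node 16→17  ** P7@[59:60]

Matches: [[3,0],[4,7],[5,0],[6,5],[6,7],[8,0],[9,3],[9,7],[13,4],[14,0],[15,3],[15,7],[20,1],[23,0],[23,2],[27,4],[28,4],[32,0],[33,7],[34,0],[35,5],[35,7],[38,0],[38,2],[39,7],[41,0],[42,3],[42,7],[46,6],[51,6],[56,6],[59,0],[60,7]]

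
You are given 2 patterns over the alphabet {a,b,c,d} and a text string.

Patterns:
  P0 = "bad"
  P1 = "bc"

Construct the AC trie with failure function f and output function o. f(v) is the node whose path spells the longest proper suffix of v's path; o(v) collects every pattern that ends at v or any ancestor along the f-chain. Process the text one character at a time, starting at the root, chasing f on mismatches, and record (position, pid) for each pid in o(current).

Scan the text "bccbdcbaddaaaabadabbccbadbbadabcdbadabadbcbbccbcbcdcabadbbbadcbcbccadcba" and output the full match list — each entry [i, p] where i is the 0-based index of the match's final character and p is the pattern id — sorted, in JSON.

Build automaton:
Trie (insert patterns):
  n0 'ε': b→1
  n1 'b': a→2 c→4
  n2 'ba': d→3
  n3 'bad': ·  [P0 ends]
  n4 'bc': ·  [P1 ends]

BFS fail/out derivation:
  n1('b'): parent n0 fail=0; on 'b' 0 → fail=0;  out ∅∪∅=∅
  n2('ba'): parent n1 fail=0; on 'a' 0 → fail=0;  out ∅∪∅=∅
  n4('bc'): parent n1 fail=0; on 'c' 0 → fail=0;  out {1}∪∅={1}
  n3('bad'): parent n2 fail=0; on 'd' 0 → fail=0;  out {0}∪∅={0}

Scan:
[0] read 'b'  n0⇒n1
[1] read 'c'  n1⇒n4  emit P1@[0:1]
[2] read 'c'  n4⇒n0 ·f
[3] read 'b'  n0⇒n1
[4] read 'd'  n1⇒n0 ·f
[5] read 'c'  n0⇒n0
[6] read 'b'  n0⇒n1
[7] read 'a'  n1⇒n2
[8] read 'd'  n2⇒n3  emit P0@[6:8]
[9] read 'd'  n3⇒n0 ·f
[10] read 'a'  n0⇒n0
[11] read 'a'  n0⇒n0
[12] read 'a'  n0⇒n0
[13] read 'a'  n0⇒n0
[14] read 'b'  n0⇒n1
[15] read 'a'  n1⇒n2
[16] read 'd'  n2⇒n3  emit P0@[14:16]
[17] read 'a'  n3⇒n0 ·f
[18] read 'b'  n0⇒n1
[19] read 'b'  n1⇒n1 ·f
[20] read 'c'  n1⇒n4  emit P1@[19:20]
[21] read 'c'  n4⇒n0 ·f
[22] read 'b'  n0⇒n1
[23] read 'a'  n1⇒n2
[24] read 'd'  n2⇒n3  emit P0@[22:24]
[25] read 'b'  n3⇒n1 ·f
[26] read 'b'  n1⇒n1 ·f
[27] read 'a'  n1⇒n2
[28] read 'd'  n2⇒n3  emit P0@[26:28]
[29] read 'a'  n3⇒n0 ·f
[30] read 'b'  n0⇒n1
[31] read 'c'  n1⇒n4  emit P1@[30:31]
[32] read 'd'  n4⇒n0 ·f
[33] read 'b'  n0⇒n1
[34] read 'a'  n1⇒n2
[35] read 'd'  n2⇒n3  emit P0@[33:35]
[36] read 'a'  n3⇒n0 ·f
[37] read 'b'  n0⇒n1
[38] read 'a'  n1⇒n2
[39] read 'd'  n2⇒n3  emit P0@[37:39]
[40] read 'b'  n3⇒n1 ·f
[41] read 'c'  n1⇒n4  emit P1@[40:41]
[42] read 'b'  n4⇒n1 ·f
[43] read 'b'  n1⇒n1 ·f
[44] read 'c'  n1⇒n4  emit P1@[43:44]
[45] read 'c'  n4⇒n0 ·f
[46] read 'b'  n0⇒n1
[47] read 'c'  n1⇒n4  emit P1@[46:47]
[48] read 'b'  n4⇒n1 ·f
[49] read 'c'  n1⇒n4  emit P1@[48:49]
[50] read 'd'  n4⇒n0 ·f
[51] read 'c'  n0⇒n0
[52] read 'a'  n0⇒n0
[53] read 'b'  n0⇒n1
[54] read 'a'  n1⇒n2
[55] read 'd'  n2⇒n3  emit P0@[53:55]
[56] read 'b'  n3⇒n1 ·f
[57] read 'b'  n1⇒n1 ·f
[58] read 'b'  n1⇒n1 ·f
[59] read 'a'  n1⇒n2
[60] read 'd'  n2⇒n3  emit P0@[58:60]
[61] read 'c'  n3⇒n0 ·f
[62] read 'b'  n0⇒n1
[63] read 'c'  n1⇒n4  emit P1@[62:63]
[64] read 'b'  n4⇒n1 ·f
[65] read 'c'  n1⇒n4  emit P1@[64:65]
[66] read 'c'  n4⇒n0 ·f
[67] read 'a'  n0⇒n0
[68] read 'd'  n0⇒n0
[69] read 'c'  n0⇒n0
[70] read 'b'  n0⇒n1
[71] read 'a'  n1⇒n2

All matches (sorted): [[1,1],[8,0],[16,0],[20,1],[24,0],[28,0],[31,1],[35,0],[39,0],[41,1],[44,1],[47,1],[49,1],[55,0],[60,0],[63,1],[65,1]]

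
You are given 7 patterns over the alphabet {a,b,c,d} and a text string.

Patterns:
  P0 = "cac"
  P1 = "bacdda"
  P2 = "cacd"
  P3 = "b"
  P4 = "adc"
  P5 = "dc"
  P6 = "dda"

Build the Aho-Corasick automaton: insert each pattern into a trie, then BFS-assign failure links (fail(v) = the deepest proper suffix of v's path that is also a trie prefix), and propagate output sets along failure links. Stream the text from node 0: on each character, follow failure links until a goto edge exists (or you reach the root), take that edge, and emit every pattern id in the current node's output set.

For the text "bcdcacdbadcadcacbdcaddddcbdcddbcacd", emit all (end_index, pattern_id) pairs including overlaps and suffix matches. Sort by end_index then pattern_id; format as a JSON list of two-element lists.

Construct AC machine:
Trie nodes:
  n0 'ε': a→11 b→4 c→1 d→14
  n1 'c': a→2
  n2 'ca': c→3
  n3 'cac': d→10  [P0 ends]
  n4 'b': a→5  [P3 ends]
  n5 'ba': c→6
  n6 'bac': d→7
  n7 'bacd': d→8
  n8 'bacdd': a→9
  n9 'bacdda': ·  [P1 ends]
  n10 'cacd': ·  [P2 ends]
  n11 'a': d→12
  n12 'ad': c→13
  n13 'adc': ·  [P4 ends]
  n14 'd': c→15 d→16
  n15 'dc': ·  [P5 ends]
  n16 'dd': a→17
  n17 'dda': ·  [P6 ends]

Failure links (BFS by depth):
  n1('c'): parent n0 fail=0; on 'c' 0 → fail=0;  out ∅∪∅=∅
  n4('b'): parent n0 fail=0; on 'b' 0 → fail=0;  out {3}∪∅={3}
  n11('a'): parent n0 fail=0; on 'a' 0 → fail=0;  out ∅∪∅=∅
  n14('d'): parent n0 fail=0; on 'd' 0 → fail=0;  out ∅∪∅=∅
  n2('ca'): parent n1 fail=0; on 'a' 0 → fail=11;  out ∅∪∅=∅
  n5('ba'): parent n4 fail=0; on 'a' 0 → fail=11;  out ∅∪∅=∅
  n12('ad'): parent n11 fail=0; on 'd' 0 → fail=14;  out ∅∪∅=∅
  n15('dc'): parent n14 fail=0; on 'c' 0 → fail=1;  out {5}∪∅={5}
  n16('dd'): parent n14 fail=0; on 'd' 0 → fail=14;  out ∅∪∅=∅
  n3('cac'): parent n2 fail=11; on 'c' 11→0 → fail=1;  out {0}∪∅={0}
  n6('bac'): parent n5 fail=11; on 'c' 11→0 → fail=1;  out ∅∪∅=∅
  n13('adc'): parent n12 fail=14; on 'c' 14 → fail=15;  out {4}∪{5}={4,5}
  n17('dda'): parent n16 fail=14; on 'a' 14→0 → fail=11;  out {6}∪∅={6}
  n7('bacd'): parent n6 fail=1; on 'd' 1→0 → fail=14;  out ∅∪∅=∅
  n10('cacd'): parent n3 fail=1; on 'd' 1→0 → fail=14;  out {2}∪∅={2}
  n8('bacdd'): parent n7 fail=14; on 'd' 14 → fail=16;  out ∅∪∅=∅
  n9('bacdda'): parent n8 fail=16; on 'a' 16 → fail=17;  out {1}∪{6}={1,6}

Scan:
[0] read 'b'  n0⇒n4  ** P3@[0:0]
[1] read 'c'  n4⇒n1 ·f
[2] read 'd'  n1⇒n14 ·f
[3] read 'c'  n14⇒n15  ** P5@[2:3]
[4] read 'a'  n15⇒n2 ·f
[5] read 'c'  n2⇒n3  ** P0@[3:5]
[6] read 'd'  n3⇒n10  ** P2@[3:6]
[7] read 'b'  n10⇒n4 ·f  ** P3@[7:7]
[8] read 'a'  n4⇒n5
[9] read 'd'  n5⇒n12 ·f
[10] read 'c'  n12⇒n13  ** P4@[8:10],P5@[9:10]
[11] read 'a'  n13⇒n2 ·f
[12] read 'd'  n2⇒n12 ·f
[13] read 'c'  n12⇒n13  ** P4@[11:13],P5@[12:13]
[14] read 'a'  n13⇒n2 ·f
[15] read 'c'  n2⇒n3  ** P0@[13:15]
[16] read 'b'  n3⇒n4 ·f  ** P3@[16:16]
[17] read 'd'  n4⇒n14 ·f
[18] read 'c'  n14⇒n15  ** P5@[17:18]
[19] read 'a'  n15⇒n2 ·f
[20] read 'd'  n2⇒n12 ·f
[21] read 'd'  n12⇒n16 ·f
[22] read 'd'  n16⇒n16 ·f
[23] read 'd'  n16⇒n16 ·f
[24] read 'c'  n16⇒n15 ·f  ** P5@[23:24]
[25] read 'b'  n15⇒n4 ·f  ** P3@[25:25]
[26] read 'd'  n4⇒n14 ·f
[27] read 'c'  n14⇒n15  ** P5@[26:27]
[28] read 'd'  n15⇒n14 ·f
[29] read 'd'  n14⇒n16
[30] read 'b'  n16⇒n4 ·f  ** P3@[30:30]
[31] read 'c'  n4⇒n1 ·f
[32] read 'a'  n1⇒n2
[33] read 'c'  n2⇒n3  ** P0@[31:33]
[34] read 'd'  n3⇒n10  ** P2@[31:34]

Result: [[0,3],[3,5],[5,0],[6,2],[7,3],[10,4],[10,5],[13,4],[13,5],[15,0],[16,3],[18,5],[24,5],[25,3],[27,5],[30,3],[33,0],[34,2]]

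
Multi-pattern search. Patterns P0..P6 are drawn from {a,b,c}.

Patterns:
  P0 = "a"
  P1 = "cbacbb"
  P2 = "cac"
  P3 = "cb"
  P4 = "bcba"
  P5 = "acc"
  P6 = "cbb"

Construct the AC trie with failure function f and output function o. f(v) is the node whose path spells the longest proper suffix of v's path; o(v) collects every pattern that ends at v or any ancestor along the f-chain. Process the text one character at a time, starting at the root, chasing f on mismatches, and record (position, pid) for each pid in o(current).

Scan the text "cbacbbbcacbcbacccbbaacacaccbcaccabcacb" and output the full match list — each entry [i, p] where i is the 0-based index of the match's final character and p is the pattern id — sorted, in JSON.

Build:
Trie (insert patterns):
  0='ε' goto a→1 b→10 c→2
  1='a' goto c→14  [P0 ends]
  2='c' goto a→8 b→3
  3='cb' goto a→4 b→16  [P3 ends]
  4='cba' goto c→5
  5='cbac' goto b→6
  6='cbacb' goto b→7
  7='cbacbb' goto ·  [P1 ends]
  8='ca' goto c→9
  9='cac' goto ·  [P2 ends]
  10='b' goto c→11
  11='bc' goto b→12
  12='bcb' goto a→13
  13='bcba' goto ·  [P4 ends]
  14='ac' goto c→15
  15='acc' goto ·  [P5 ends]
  16='cbb' goto ·  [P6 ends]

Failure links (BFS by depth):
  fail(1) 'a': from fail(0)=0 chase 'a': 0 ⇒ 0;  out={0}∪out(0)={0}
  fail(2) 'c': from fail(0)=0 chase 'c': 0 ⇒ 0;  out=∅∪out(0)=∅
  fail(10) 'b': from fail(0)=0 chase 'b': 0 ⇒ 0;  out=∅∪out(0)=∅
  fail(3) 'cb': from fail(2)=0 chase 'b': 0 ⇒ 10;  out={3}∪out(10)={3}
  fail(8) 'ca': from fail(2)=0 chase 'a': 0 ⇒ 1;  out=∅∪out(1)={0}
  fail(11) 'bc': from fail(10)=0 chase 'c': 0 ⇒ 2;  out=∅∪out(2)=∅
  fail(14) 'ac': from fail(1)=0 chase 'c': 0 ⇒ 2;  out=∅∪out(2)=∅
  fail(4) 'cba': from fail(3)=10 chase 'a': 10→0 ⇒ 1;  out=∅∪out(1)={0}
  fail(9) 'cac': from fail(8)=1 chase 'c': 1 ⇒ 14;  out={2}∪out(14)={2}
  fail(12) 'bcb': from fail(11)=2 chase 'b': 2 ⇒ 3;  out=∅∪out(3)={3}
  fail(15) 'acc': from fail(14)=2 chase 'c': 2→0 ⇒ 2;  out={5}∪out(2)={5}
  fail(16) 'cbb': from fail(3)=10 chase 'b': 10→0 ⇒ 10;  out={6}∪out(10)={6}
  fail(5) 'cbac': from fail(4)=1 chase 'c': 1 ⇒ 14;  out=∅∪out(14)=∅
  fail(13) 'bcba': from fail(12)=3 chase 'a': 3 ⇒ 4;  out={4}∪out(4)={0,4}
  fail(6) 'cbacb': from fail(5)=14 chase 'b': 14→2 ⇒ 3;  out=∅∪out(3)={3}
  fail(7) 'cbacbb': from fail(6)=3 chase 'b': 3 ⇒ 16;  out={1}∪out(16)={1,6}

Run:
pos 0 'c': at 2
pos 1 'b': at 3  → match P3@[0:1]
pos 2 'a': at 4  → match P0@[2:2]
pos 3 'c': at 5
pos 4 'b': at 6  → match P3@[3:4]
pos 5 'b': at 7  → match P1@[0:5],P6@[3:5]
pos 6 'b': at 10 (via fail)
pos 7 'c': at 11
pos 8 'a': at 8 (via fail)  → match P0@[8:8]
pos 9 'c': at 9  → match P2@[7:9]
pos 10 'b': at 3 (via fail)  → match P3@[9:10]
pos 11 'c': at 11 (via fail)
pos 12 'b': at 12  → match P3@[11:12]
pos 13 'a': at 13  → match P0@[13:13],P4@[10:13]
pos 14 'c': at 5 (via fail)
pos 15 'c': at 15 (via fail)  → match P5@[13:15]
pos 16 'c': at 2 (via fail)
pos 17 'b': at 3  → match P3@[16:17]
pos 18 'b': at 16  → match P6@[16:18]
pos 19 'a': at 1 (via fail)  → match P0@[19:19]
pos 20 'a': at 1 (via fail)  → match P0@[20:20]
pos 21 'c': at 14
pos 22 'a': at 8 (via fail)  → match P0@[22:22]
pos 23 'c': at 9  → match P2@[21:23]
pos 24 'a': at 8 (via fail)  → match P0@[24:24]
pos 25 'c': at 9  → match P2@[23:25]
pos 26 'c': at 15 (via fail)  → match P5@[24:26]
pos 27 'b': at 3 (via fail)  → match P3@[26:27]
pos 28 'c': at 11 (via fail)
pos 29 'a': at 8 (via fail)  → match P0@[29:29]
pos 30 'c': at 9  → match P2@[28:30]
pos 31 'c': at 15 (via fail)  → match P5@[29:31]
pos 32 'a': at 8 (via fail)  → match P0@[32:32]
pos 33 'b': at 10 (via fail)
pos 34 'c': at 11
pos 35 'a': at 8 (via fail)  → match P0@[35:35]
pos 36 'c': at 9  → match P2@[34:36]
pos 37 'b': at 3 (via fail)  → match P3@[36:37]

All matches (sorted): [[1,3],[2,0],[4,3],[5,1],[5,6],[8,0],[9,2],[10,3],[12,3],[13,0],[13,4],[15,5],[17,3],[18,6],[19,0],[20,0],[22,0],[23,2],[24,0],[25,2],[26,5],[27,3],[29,0],[30,2],[31,5],[32,0],[35,0],[36,2],[37,3]]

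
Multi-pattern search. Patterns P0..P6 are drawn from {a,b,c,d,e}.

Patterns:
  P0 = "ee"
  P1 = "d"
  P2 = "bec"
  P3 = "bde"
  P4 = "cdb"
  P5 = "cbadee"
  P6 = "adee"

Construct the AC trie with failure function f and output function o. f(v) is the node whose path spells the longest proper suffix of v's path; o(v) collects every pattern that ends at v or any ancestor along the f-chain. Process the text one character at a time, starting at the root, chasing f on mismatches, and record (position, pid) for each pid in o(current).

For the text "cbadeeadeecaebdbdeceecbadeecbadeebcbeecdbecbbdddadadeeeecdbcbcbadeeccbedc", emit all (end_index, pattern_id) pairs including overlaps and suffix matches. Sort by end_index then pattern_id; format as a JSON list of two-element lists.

Build:
Trie (insert patterns):
  n0 'ε': a→17 b→4 c→9 d→3 e→1
  n1 'e': e→2
  n2 'ee': ·  ←P0
  n3 'd': ·  ←P1
  n4 'b': d→7 e→5
  n5 'be': c→6
  n6 'bec': ·  ←P2
  n7 'bd': e→8
  n8 'bde': ·  ←P3
  n9 'c': b→12 d→10
  n10 'cd': b→11
  n11 'cdb': ·  ←P4
  n12 'cb': a→13
  n13 'cba': d→14
  n14 'cbad': e→15
  n15 'cbade': e→16
  n16 'cbadee': ·  ←P5
  n17 'a': d→18
  n18 'ad': e→19
  n19 'ade': e→20
  n20 'adee': ·  ←P6

BFS fail/out derivation:
  fail(1) 'e': from fail(0)=0 chase 'e': 0 ⇒ 0;  out=∅∪out(0)=∅
  fail(3) 'd': from fail(0)=0 chase 'd': 0 ⇒ 0;  out={1}∪out(0)={1}
  fail(4) 'b': from fail(0)=0 chase 'b': 0 ⇒ 0;  out=∅∪out(0)=∅
  fail(9) 'c': from fail(0)=0 chase 'c': 0 ⇒ 0;  out=∅∪out(0)=∅
  fail(17) 'a': from fail(0)=0 chase 'a': 0 ⇒ 0;  out=∅∪out(0)=∅
  fail(2) 'ee': from fail(1)=0 chase 'e': 0 ⇒ 1;  out={0}∪out(1)={0}
  fail(5) 'be': from fail(4)=0 chase 'e': 0 ⇒ 1;  out=∅∪out(1)=∅
  fail(7) 'bd': from fail(4)=0 chase 'd': 0 ⇒ 3;  out=∅∪out(3)={1}
  fail(10) 'cd': from fail(9)=0 chase 'd': 0 ⇒ 3;  out=∅∪out(3)={1}
  fail(12) 'cb': from fail(9)=0 chase 'b': 0 ⇒ 4;  out=∅∪out(4)=∅
  fail(18) 'ad': from fail(17)=0 chase 'd': 0 ⇒ 3;  out=∅∪out(3)={1}
  fail(6) 'bec': from fail(5)=1 chase 'c': 1→0 ⇒ 9;  out={2}∪out(9)={2}
  fail(8) 'bde': from fail(7)=3 chase 'e': 3→0 ⇒ 1;  out={3}∪out(1)={3}
  fail(11) 'cdb': from fail(10)=3 chase 'b': 3→0 ⇒ 4;  out={4}∪out(4)={4}
  fail(13) 'cba': from fail(12)=4 chase 'a': 4→0 ⇒ 17;  out=∅∪out(17)=∅
  fail(19) 'ade': from fail(18)=3 chase 'e': 3→0 ⇒ 1;  out=∅∪out(1)=∅
  fail(14) 'cbad': from fail(13)=17 chase 'd': 17 ⇒ 18;  out=∅∪out(18)={1}
  fail(20) 'adee': from fail(19)=1 chase 'e': 1 ⇒ 2;  out={6}∪out(2)={0,6}
  fail(15) 'cbade': from fail(14)=18 chase 'e': 18 ⇒ 19;  out=∅∪out(19)=∅
  fail(16) 'cbadee': from fail(15)=19 chase 'e': 19 ⇒ 20;  out={5}∪out(20)={0,5,6}

Run:
pos 0 'c': at 9
pos 1 'b': at 12
pos 2 'a': at 13
pos 3 'd': at 14  emit P1@[3:3]
pos 4 'e': at 15
pos 5 'e': at 16  emit P0@[4:5],P5@[0:5],P6@[2:5]
pos 6 'a': at 17 ·f
pos 7 'd': at 18  emit P1@[7:7]
pos 8 'e': at 19
pos 9 'e': at 20  emit P0@[8:9],P6@[6:9]
pos 10 'c': at 9 ·f
pos 11 'a': at 17 ·f
pos 12 'e': at 1 ·f
pos 13 'b': at 4 ·f
pos 14 'd': at 7  emit P1@[14:14]
pos 15 'b': at 4 ·f
pos 16 'd': at 7  emit P1@[16:16]
pos 17 'e': at 8  emit P3@[15:17]
pos 18 'c': at 9 ·f
pos 19 'e': at 1 ·f
pos 20 'e': at 2  emit P0@[19:20]
pos 21 'c': at 9 ·f
pos 22 'b': at 12
pos 23 'a': at 13
pos 24 'd': at 14  emit P1@[24:24]
pos 25 'e': at 15
pos 26 'e': at 16  emit P0@[25:26],P5@[21:26],P6@[23:26]
pos 27 'c': at 9 ·f
pos 28 'b': at 12
pos 29 'a': at 13
pos 30 'd': at 14  emit P1@[30:30]
pos 31 'e': at 15
pos 32 'e': at 16  emit P0@[31:32],P5@[27:32],P6@[29:32]
pos 33 'b': at 4 ·f
pos 34 'c': at 9 ·f
pos 35 'b': at 12
pos 36 'e': at 5 ·f
pos 37 'e': at 2 ·f  emit P0@[36:37]
pos 38 'c': at 9 ·f
pos 39 'd': at 10  emit P1@[39:39]
pos 40 'b': at 11  emit P4@[38:40]
pos 41 'e': at 5 ·f
pos 42 'c': at 6  emit P2@[40:42]
pos 43 'b': at 12 ·f
pos 44 'b': at 4 ·f
pos 45 'd': at 7  emit P1@[45:45]
pos 46 'd': at 3 ·f  emit P1@[46:46]
pos 47 'd': at 3 ·f  emit P1@[47:47]
pos 48 'a': at 17 ·f
pos 49 'd': at 18  emit P1@[49:49]
pos 50 'a': at 17 ·f
pos 51 'd': at 18  emit P1@[51:51]
pos 52 'e': at 19
pos 53 'e': at 20  emit P0@[52:53],P6@[50:53]
pos 54 'e': at 2 ·f  emit P0@[53:54]
pos 55 'e': at 2 ·f  emit P0@[54:55]
pos 56 'c': at 9 ·f
pos 57 'd': at 10  emit P1@[57:57]
pos 58 'b': at 11  emit P4@[56:58]
pos 59 'c': at 9 ·f
pos 60 'b': at 12
pos 61 'c': at 9 ·f
pos 62 'b': at 12
pos 63 'a': at 13
pos 64 'd': at 14  emit P1@[64:64]
pos 65 'e': at 15
pos 66 'e': at 16  emit P0@[65:66],P5@[61:66],P6@[63:66]
pos 67 'c': at 9 ·f
pos 68 'c': at 9 ·f
pos 69 'b': at 12
pos 70 'e': at 5 ·f
pos 71 'd': at 3 ·f  emit P1@[71:71]
pos 72 'c': at 9 ·f

All matches (sorted): [[3,1],[5,0],[5,5],[5,6],[7,1],[9,0],[9,6],[14,1],[16,1],[17,3],[20,0],[24,1],[26,0],[26,5],[26,6],[30,1],[32,0],[32,5],[32,6],[37,0],[39,1],[40,4],[42,2],[45,1],[46,1],[47,1],[49,1],[51,1],[53,0],[53,6],[54,0],[55,0],[57,1],[58,4],[64,1],[66,0],[66,5],[66,6],[71,1]]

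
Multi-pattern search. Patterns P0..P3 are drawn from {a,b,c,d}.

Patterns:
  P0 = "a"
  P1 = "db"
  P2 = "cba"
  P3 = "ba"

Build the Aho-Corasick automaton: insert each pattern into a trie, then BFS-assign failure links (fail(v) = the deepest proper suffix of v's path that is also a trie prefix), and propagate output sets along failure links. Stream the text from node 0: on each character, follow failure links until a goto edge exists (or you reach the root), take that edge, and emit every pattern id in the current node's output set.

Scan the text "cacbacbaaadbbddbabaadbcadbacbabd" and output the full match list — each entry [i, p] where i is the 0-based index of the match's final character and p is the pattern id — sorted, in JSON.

Construct AC machine:
Trie (insert patterns):
  n0 'ε': a→1 b→7 c→4 d→2
  n1 'a': ·  ←P0
  n2 'd': b→3
  n3 'db': ·  ←P1
  n4 'c': b→5
  n5 'cb': a→6
  n6 'cba': ·  ←P2
  n7 'b': a→8
  n8 'ba': ·  ←P3

Failure links (BFS by depth):
  fail(1) 'a': from fail(0)=0 chase 'a': 0 ⇒ 0;  out={0}∪out(0)={0}
  fail(2) 'd': from fail(0)=0 chase 'd': 0 ⇒ 0;  out=∅∪out(0)=∅
  fail(4) 'c': from fail(0)=0 chase 'c': 0 ⇒ 0;  out=∅∪out(0)=∅
  fail(7) 'b': from fail(0)=0 chase 'b': 0 ⇒ 0;  out=∅∪out(0)=∅
  fail(3) 'db': from fail(2)=0 chase 'b': 0 ⇒ 7;  out={1}∪out(7)={1}
  fail(5) 'cb': from fail(4)=0 chase 'b': 0 ⇒ 7;  out=∅∪out(7)=∅
  fail(8) 'ba': from fail(7)=0 chase 'a': 0 ⇒ 1;  out={3}∪out(1)={0,3}
  fail(6) 'cba': from fail(5)=7 chase 'a': 7 ⇒ 8;  out={2}∪out(8)={0,2,3}

Scan:
pos 0 'c': at 4
pos 1 'a': at 1 (fail-walked)  emit P0@[1:1]
pos 2 'c': at 4 (fail-walked)
pos 3 'b': at 5
pos 4 'a': at 6  emit P0@[4:4],P2@[2:4],P3@[3:4]
pos 5 'c': at 4 (fail-walked)
pos 6 'b': at 5
pos 7 'a': at 6  emit P0@[7:7],P2@[5:7],P3@[6:7]
pos 8 'a': at 1 (fail-walked)  emit P0@[8:8]
pos 9 'a': at 1 (fail-walked)  emit P0@[9:9]
pos 10 'd': at 2 (fail-walked)
pos 11 'b': at 3  emit P1@[10:11]
pos 12 'b': at 7 (fail-walked)
pos 13 'd': at 2 (fail-walked)
pos 14 'd': at 2 (fail-walked)
pos 15 'b': at 3  emit P1@[14:15]
pos 16 'a': at 8 (fail-walked)  emit P0@[16:16],P3@[15:16]
pos 17 'b': at 7 (fail-walked)
pos 18 'a': at 8  emit P0@[18:18],P3@[17:18]
pos 19 'a': at 1 (fail-walked)  emit P0@[19:19]
pos 20 'd': at 2 (fail-walked)
pos 21 'b': at 3  emit P1@[20:21]
pos 22 'c': at 4 (fail-walked)
pos 23 'a': at 1 (fail-walked)  emit P0@[23:23]
pos 24 'd': at 2 (fail-walked)
pos 25 'b': at 3  emit P1@[24:25]
pos 26 'a': at 8 (fail-walked)  emit P0@[26:26],P3@[25:26]
pos 27 'c': at 4 (fail-walked)
pos 28 'b': at 5
pos 29 'a': at 6  emit P0@[29:29],P2@[27:29],P3@[28:29]
pos 30 'b': at 7 (fail-walked)
pos 31 'd': at 2 (fail-walked)

Matches: [[1,0],[4,0],[4,2],[4,3],[7,0],[7,2],[7,3],[8,0],[9,0],[11,1],[15,1],[16,0],[16,3],[18,0],[18,3],[19,0],[21,1],[23,0],[25,1],[26,0],[26,3],[29,0],[29,2],[29,3]]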